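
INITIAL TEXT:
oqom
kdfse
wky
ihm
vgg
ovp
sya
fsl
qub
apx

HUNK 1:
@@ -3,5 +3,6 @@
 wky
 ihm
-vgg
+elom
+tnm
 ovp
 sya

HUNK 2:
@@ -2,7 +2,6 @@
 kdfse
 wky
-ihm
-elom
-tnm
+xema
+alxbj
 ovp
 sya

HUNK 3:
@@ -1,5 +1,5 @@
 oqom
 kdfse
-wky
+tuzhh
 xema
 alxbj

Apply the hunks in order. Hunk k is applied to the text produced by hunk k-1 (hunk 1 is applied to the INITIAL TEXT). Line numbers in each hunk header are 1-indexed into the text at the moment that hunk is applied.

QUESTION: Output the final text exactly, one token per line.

Hunk 1: at line 3 remove [vgg] add [elom,tnm] -> 11 lines: oqom kdfse wky ihm elom tnm ovp sya fsl qub apx
Hunk 2: at line 2 remove [ihm,elom,tnm] add [xema,alxbj] -> 10 lines: oqom kdfse wky xema alxbj ovp sya fsl qub apx
Hunk 3: at line 1 remove [wky] add [tuzhh] -> 10 lines: oqom kdfse tuzhh xema alxbj ovp sya fsl qub apx

Answer: oqom
kdfse
tuzhh
xema
alxbj
ovp
sya
fsl
qub
apx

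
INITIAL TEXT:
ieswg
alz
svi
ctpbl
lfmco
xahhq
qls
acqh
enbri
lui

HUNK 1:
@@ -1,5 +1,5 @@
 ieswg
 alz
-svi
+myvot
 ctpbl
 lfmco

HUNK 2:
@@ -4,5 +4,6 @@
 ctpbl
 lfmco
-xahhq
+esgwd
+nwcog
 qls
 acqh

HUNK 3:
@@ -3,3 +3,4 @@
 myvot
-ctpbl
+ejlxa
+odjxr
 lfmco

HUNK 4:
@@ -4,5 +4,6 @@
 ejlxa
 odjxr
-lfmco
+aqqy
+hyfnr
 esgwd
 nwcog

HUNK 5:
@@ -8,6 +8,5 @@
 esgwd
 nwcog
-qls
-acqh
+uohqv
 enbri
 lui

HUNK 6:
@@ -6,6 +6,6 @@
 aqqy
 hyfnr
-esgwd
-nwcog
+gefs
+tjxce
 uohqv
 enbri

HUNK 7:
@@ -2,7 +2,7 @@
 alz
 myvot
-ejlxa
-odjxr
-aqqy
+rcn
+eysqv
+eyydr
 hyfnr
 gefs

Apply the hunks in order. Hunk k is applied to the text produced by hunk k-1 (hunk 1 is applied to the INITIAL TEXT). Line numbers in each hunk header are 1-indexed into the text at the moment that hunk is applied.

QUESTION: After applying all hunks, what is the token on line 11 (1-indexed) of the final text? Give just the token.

Answer: enbri

Derivation:
Hunk 1: at line 1 remove [svi] add [myvot] -> 10 lines: ieswg alz myvot ctpbl lfmco xahhq qls acqh enbri lui
Hunk 2: at line 4 remove [xahhq] add [esgwd,nwcog] -> 11 lines: ieswg alz myvot ctpbl lfmco esgwd nwcog qls acqh enbri lui
Hunk 3: at line 3 remove [ctpbl] add [ejlxa,odjxr] -> 12 lines: ieswg alz myvot ejlxa odjxr lfmco esgwd nwcog qls acqh enbri lui
Hunk 4: at line 4 remove [lfmco] add [aqqy,hyfnr] -> 13 lines: ieswg alz myvot ejlxa odjxr aqqy hyfnr esgwd nwcog qls acqh enbri lui
Hunk 5: at line 8 remove [qls,acqh] add [uohqv] -> 12 lines: ieswg alz myvot ejlxa odjxr aqqy hyfnr esgwd nwcog uohqv enbri lui
Hunk 6: at line 6 remove [esgwd,nwcog] add [gefs,tjxce] -> 12 lines: ieswg alz myvot ejlxa odjxr aqqy hyfnr gefs tjxce uohqv enbri lui
Hunk 7: at line 2 remove [ejlxa,odjxr,aqqy] add [rcn,eysqv,eyydr] -> 12 lines: ieswg alz myvot rcn eysqv eyydr hyfnr gefs tjxce uohqv enbri lui
Final line 11: enbri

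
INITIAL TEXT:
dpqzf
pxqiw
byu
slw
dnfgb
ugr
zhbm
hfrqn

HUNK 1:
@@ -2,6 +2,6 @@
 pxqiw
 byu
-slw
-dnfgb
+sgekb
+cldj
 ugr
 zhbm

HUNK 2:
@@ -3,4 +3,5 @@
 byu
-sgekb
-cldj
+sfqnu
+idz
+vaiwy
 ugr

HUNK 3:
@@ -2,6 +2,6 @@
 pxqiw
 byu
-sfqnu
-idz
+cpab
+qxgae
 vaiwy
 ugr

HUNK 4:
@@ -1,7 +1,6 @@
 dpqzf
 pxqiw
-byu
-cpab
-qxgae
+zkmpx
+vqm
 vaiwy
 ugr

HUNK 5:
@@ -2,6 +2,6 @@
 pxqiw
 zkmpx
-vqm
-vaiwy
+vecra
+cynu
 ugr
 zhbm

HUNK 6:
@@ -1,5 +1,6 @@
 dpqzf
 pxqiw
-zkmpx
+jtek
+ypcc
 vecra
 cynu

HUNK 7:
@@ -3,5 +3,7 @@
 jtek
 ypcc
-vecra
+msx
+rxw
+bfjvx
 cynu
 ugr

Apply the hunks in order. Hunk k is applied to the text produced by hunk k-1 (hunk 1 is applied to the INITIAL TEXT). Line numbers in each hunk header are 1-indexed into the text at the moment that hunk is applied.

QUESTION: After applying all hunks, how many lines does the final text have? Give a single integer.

Answer: 11

Derivation:
Hunk 1: at line 2 remove [slw,dnfgb] add [sgekb,cldj] -> 8 lines: dpqzf pxqiw byu sgekb cldj ugr zhbm hfrqn
Hunk 2: at line 3 remove [sgekb,cldj] add [sfqnu,idz,vaiwy] -> 9 lines: dpqzf pxqiw byu sfqnu idz vaiwy ugr zhbm hfrqn
Hunk 3: at line 2 remove [sfqnu,idz] add [cpab,qxgae] -> 9 lines: dpqzf pxqiw byu cpab qxgae vaiwy ugr zhbm hfrqn
Hunk 4: at line 1 remove [byu,cpab,qxgae] add [zkmpx,vqm] -> 8 lines: dpqzf pxqiw zkmpx vqm vaiwy ugr zhbm hfrqn
Hunk 5: at line 2 remove [vqm,vaiwy] add [vecra,cynu] -> 8 lines: dpqzf pxqiw zkmpx vecra cynu ugr zhbm hfrqn
Hunk 6: at line 1 remove [zkmpx] add [jtek,ypcc] -> 9 lines: dpqzf pxqiw jtek ypcc vecra cynu ugr zhbm hfrqn
Hunk 7: at line 3 remove [vecra] add [msx,rxw,bfjvx] -> 11 lines: dpqzf pxqiw jtek ypcc msx rxw bfjvx cynu ugr zhbm hfrqn
Final line count: 11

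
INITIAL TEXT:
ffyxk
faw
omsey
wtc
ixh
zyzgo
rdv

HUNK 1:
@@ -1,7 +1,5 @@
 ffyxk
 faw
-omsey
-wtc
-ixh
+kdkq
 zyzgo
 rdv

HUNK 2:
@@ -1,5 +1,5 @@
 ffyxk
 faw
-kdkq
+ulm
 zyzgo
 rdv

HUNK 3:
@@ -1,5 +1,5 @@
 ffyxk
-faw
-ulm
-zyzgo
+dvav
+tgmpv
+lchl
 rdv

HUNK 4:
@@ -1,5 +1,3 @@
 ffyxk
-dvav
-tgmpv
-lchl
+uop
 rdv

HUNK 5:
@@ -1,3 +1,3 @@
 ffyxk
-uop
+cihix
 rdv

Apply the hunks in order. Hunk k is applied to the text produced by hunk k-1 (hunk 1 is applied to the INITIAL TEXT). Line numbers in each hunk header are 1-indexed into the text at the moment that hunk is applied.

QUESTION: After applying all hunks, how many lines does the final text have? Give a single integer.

Hunk 1: at line 1 remove [omsey,wtc,ixh] add [kdkq] -> 5 lines: ffyxk faw kdkq zyzgo rdv
Hunk 2: at line 1 remove [kdkq] add [ulm] -> 5 lines: ffyxk faw ulm zyzgo rdv
Hunk 3: at line 1 remove [faw,ulm,zyzgo] add [dvav,tgmpv,lchl] -> 5 lines: ffyxk dvav tgmpv lchl rdv
Hunk 4: at line 1 remove [dvav,tgmpv,lchl] add [uop] -> 3 lines: ffyxk uop rdv
Hunk 5: at line 1 remove [uop] add [cihix] -> 3 lines: ffyxk cihix rdv
Final line count: 3

Answer: 3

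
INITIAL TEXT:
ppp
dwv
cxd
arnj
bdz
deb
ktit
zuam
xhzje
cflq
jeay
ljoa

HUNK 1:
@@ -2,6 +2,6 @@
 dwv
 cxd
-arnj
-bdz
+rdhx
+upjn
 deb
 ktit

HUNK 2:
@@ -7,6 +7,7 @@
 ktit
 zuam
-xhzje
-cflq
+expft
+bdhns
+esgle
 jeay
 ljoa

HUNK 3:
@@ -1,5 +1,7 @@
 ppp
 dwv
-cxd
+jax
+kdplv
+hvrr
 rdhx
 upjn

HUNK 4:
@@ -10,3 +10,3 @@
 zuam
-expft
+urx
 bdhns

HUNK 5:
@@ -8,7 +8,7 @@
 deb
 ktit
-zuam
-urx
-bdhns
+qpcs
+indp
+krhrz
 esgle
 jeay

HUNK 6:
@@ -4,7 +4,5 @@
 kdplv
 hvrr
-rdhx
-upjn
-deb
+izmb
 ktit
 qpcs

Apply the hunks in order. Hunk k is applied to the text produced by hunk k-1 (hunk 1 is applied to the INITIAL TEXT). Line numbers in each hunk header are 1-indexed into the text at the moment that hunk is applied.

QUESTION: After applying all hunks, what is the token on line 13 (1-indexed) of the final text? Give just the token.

Hunk 1: at line 2 remove [arnj,bdz] add [rdhx,upjn] -> 12 lines: ppp dwv cxd rdhx upjn deb ktit zuam xhzje cflq jeay ljoa
Hunk 2: at line 7 remove [xhzje,cflq] add [expft,bdhns,esgle] -> 13 lines: ppp dwv cxd rdhx upjn deb ktit zuam expft bdhns esgle jeay ljoa
Hunk 3: at line 1 remove [cxd] add [jax,kdplv,hvrr] -> 15 lines: ppp dwv jax kdplv hvrr rdhx upjn deb ktit zuam expft bdhns esgle jeay ljoa
Hunk 4: at line 10 remove [expft] add [urx] -> 15 lines: ppp dwv jax kdplv hvrr rdhx upjn deb ktit zuam urx bdhns esgle jeay ljoa
Hunk 5: at line 8 remove [zuam,urx,bdhns] add [qpcs,indp,krhrz] -> 15 lines: ppp dwv jax kdplv hvrr rdhx upjn deb ktit qpcs indp krhrz esgle jeay ljoa
Hunk 6: at line 4 remove [rdhx,upjn,deb] add [izmb] -> 13 lines: ppp dwv jax kdplv hvrr izmb ktit qpcs indp krhrz esgle jeay ljoa
Final line 13: ljoa

Answer: ljoa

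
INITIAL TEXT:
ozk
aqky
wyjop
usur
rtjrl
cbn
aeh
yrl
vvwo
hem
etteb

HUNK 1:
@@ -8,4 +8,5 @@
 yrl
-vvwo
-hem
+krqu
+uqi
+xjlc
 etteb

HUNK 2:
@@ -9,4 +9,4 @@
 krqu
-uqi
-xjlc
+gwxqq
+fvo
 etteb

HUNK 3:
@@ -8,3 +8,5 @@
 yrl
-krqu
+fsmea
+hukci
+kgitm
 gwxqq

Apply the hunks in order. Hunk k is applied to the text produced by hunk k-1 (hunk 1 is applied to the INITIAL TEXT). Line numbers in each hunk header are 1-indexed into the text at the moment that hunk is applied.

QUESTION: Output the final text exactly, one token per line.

Hunk 1: at line 8 remove [vvwo,hem] add [krqu,uqi,xjlc] -> 12 lines: ozk aqky wyjop usur rtjrl cbn aeh yrl krqu uqi xjlc etteb
Hunk 2: at line 9 remove [uqi,xjlc] add [gwxqq,fvo] -> 12 lines: ozk aqky wyjop usur rtjrl cbn aeh yrl krqu gwxqq fvo etteb
Hunk 3: at line 8 remove [krqu] add [fsmea,hukci,kgitm] -> 14 lines: ozk aqky wyjop usur rtjrl cbn aeh yrl fsmea hukci kgitm gwxqq fvo etteb

Answer: ozk
aqky
wyjop
usur
rtjrl
cbn
aeh
yrl
fsmea
hukci
kgitm
gwxqq
fvo
etteb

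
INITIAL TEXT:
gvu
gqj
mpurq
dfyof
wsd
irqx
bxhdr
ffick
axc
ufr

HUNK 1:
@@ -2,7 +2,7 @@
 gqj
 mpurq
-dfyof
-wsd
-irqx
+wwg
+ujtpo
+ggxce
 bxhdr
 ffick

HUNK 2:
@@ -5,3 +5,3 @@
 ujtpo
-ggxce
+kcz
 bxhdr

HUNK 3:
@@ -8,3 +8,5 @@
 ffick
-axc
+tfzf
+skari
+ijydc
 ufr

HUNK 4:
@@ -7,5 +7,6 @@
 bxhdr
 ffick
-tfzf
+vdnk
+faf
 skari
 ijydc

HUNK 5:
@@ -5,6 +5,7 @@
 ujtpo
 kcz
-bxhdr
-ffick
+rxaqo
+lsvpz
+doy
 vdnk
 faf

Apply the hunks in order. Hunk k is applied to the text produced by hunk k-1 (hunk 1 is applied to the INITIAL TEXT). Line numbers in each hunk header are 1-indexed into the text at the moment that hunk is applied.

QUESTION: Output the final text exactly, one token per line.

Answer: gvu
gqj
mpurq
wwg
ujtpo
kcz
rxaqo
lsvpz
doy
vdnk
faf
skari
ijydc
ufr

Derivation:
Hunk 1: at line 2 remove [dfyof,wsd,irqx] add [wwg,ujtpo,ggxce] -> 10 lines: gvu gqj mpurq wwg ujtpo ggxce bxhdr ffick axc ufr
Hunk 2: at line 5 remove [ggxce] add [kcz] -> 10 lines: gvu gqj mpurq wwg ujtpo kcz bxhdr ffick axc ufr
Hunk 3: at line 8 remove [axc] add [tfzf,skari,ijydc] -> 12 lines: gvu gqj mpurq wwg ujtpo kcz bxhdr ffick tfzf skari ijydc ufr
Hunk 4: at line 7 remove [tfzf] add [vdnk,faf] -> 13 lines: gvu gqj mpurq wwg ujtpo kcz bxhdr ffick vdnk faf skari ijydc ufr
Hunk 5: at line 5 remove [bxhdr,ffick] add [rxaqo,lsvpz,doy] -> 14 lines: gvu gqj mpurq wwg ujtpo kcz rxaqo lsvpz doy vdnk faf skari ijydc ufr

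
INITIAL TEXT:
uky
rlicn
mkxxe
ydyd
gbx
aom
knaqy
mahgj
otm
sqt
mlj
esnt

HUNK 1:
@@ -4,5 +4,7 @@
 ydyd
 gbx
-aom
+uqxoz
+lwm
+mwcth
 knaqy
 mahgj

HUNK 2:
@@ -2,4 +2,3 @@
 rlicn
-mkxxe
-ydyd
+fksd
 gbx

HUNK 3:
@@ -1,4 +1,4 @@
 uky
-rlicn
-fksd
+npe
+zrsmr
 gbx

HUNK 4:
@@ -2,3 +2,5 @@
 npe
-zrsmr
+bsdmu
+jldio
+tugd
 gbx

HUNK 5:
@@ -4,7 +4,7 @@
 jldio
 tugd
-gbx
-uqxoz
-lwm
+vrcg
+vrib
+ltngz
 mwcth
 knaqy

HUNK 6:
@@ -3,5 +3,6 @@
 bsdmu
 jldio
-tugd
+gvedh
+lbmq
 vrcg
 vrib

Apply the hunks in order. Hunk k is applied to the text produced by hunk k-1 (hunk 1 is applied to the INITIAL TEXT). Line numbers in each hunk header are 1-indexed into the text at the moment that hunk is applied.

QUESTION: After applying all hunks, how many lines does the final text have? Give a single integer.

Hunk 1: at line 4 remove [aom] add [uqxoz,lwm,mwcth] -> 14 lines: uky rlicn mkxxe ydyd gbx uqxoz lwm mwcth knaqy mahgj otm sqt mlj esnt
Hunk 2: at line 2 remove [mkxxe,ydyd] add [fksd] -> 13 lines: uky rlicn fksd gbx uqxoz lwm mwcth knaqy mahgj otm sqt mlj esnt
Hunk 3: at line 1 remove [rlicn,fksd] add [npe,zrsmr] -> 13 lines: uky npe zrsmr gbx uqxoz lwm mwcth knaqy mahgj otm sqt mlj esnt
Hunk 4: at line 2 remove [zrsmr] add [bsdmu,jldio,tugd] -> 15 lines: uky npe bsdmu jldio tugd gbx uqxoz lwm mwcth knaqy mahgj otm sqt mlj esnt
Hunk 5: at line 4 remove [gbx,uqxoz,lwm] add [vrcg,vrib,ltngz] -> 15 lines: uky npe bsdmu jldio tugd vrcg vrib ltngz mwcth knaqy mahgj otm sqt mlj esnt
Hunk 6: at line 3 remove [tugd] add [gvedh,lbmq] -> 16 lines: uky npe bsdmu jldio gvedh lbmq vrcg vrib ltngz mwcth knaqy mahgj otm sqt mlj esnt
Final line count: 16

Answer: 16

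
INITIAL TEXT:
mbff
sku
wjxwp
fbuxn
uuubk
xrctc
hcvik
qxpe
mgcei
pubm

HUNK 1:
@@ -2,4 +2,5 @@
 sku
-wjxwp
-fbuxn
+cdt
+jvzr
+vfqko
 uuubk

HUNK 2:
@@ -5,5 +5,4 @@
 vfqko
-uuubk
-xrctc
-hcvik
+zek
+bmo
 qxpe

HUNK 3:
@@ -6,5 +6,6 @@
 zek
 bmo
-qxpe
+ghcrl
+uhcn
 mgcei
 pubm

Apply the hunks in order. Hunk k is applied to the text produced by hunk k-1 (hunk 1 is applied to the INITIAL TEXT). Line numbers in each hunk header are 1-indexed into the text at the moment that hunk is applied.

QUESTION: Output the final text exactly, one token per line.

Answer: mbff
sku
cdt
jvzr
vfqko
zek
bmo
ghcrl
uhcn
mgcei
pubm

Derivation:
Hunk 1: at line 2 remove [wjxwp,fbuxn] add [cdt,jvzr,vfqko] -> 11 lines: mbff sku cdt jvzr vfqko uuubk xrctc hcvik qxpe mgcei pubm
Hunk 2: at line 5 remove [uuubk,xrctc,hcvik] add [zek,bmo] -> 10 lines: mbff sku cdt jvzr vfqko zek bmo qxpe mgcei pubm
Hunk 3: at line 6 remove [qxpe] add [ghcrl,uhcn] -> 11 lines: mbff sku cdt jvzr vfqko zek bmo ghcrl uhcn mgcei pubm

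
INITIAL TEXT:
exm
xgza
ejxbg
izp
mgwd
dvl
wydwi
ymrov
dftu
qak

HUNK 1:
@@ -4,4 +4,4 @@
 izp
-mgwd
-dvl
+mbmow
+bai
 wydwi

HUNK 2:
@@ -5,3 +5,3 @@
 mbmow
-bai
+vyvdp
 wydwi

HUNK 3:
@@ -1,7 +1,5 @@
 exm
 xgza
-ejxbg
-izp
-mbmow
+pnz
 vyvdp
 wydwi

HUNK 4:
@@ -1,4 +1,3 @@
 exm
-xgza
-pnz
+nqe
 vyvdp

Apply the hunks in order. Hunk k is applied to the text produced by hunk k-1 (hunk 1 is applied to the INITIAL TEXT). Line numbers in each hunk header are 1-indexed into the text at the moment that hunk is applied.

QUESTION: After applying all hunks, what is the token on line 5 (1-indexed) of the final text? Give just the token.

Answer: ymrov

Derivation:
Hunk 1: at line 4 remove [mgwd,dvl] add [mbmow,bai] -> 10 lines: exm xgza ejxbg izp mbmow bai wydwi ymrov dftu qak
Hunk 2: at line 5 remove [bai] add [vyvdp] -> 10 lines: exm xgza ejxbg izp mbmow vyvdp wydwi ymrov dftu qak
Hunk 3: at line 1 remove [ejxbg,izp,mbmow] add [pnz] -> 8 lines: exm xgza pnz vyvdp wydwi ymrov dftu qak
Hunk 4: at line 1 remove [xgza,pnz] add [nqe] -> 7 lines: exm nqe vyvdp wydwi ymrov dftu qak
Final line 5: ymrov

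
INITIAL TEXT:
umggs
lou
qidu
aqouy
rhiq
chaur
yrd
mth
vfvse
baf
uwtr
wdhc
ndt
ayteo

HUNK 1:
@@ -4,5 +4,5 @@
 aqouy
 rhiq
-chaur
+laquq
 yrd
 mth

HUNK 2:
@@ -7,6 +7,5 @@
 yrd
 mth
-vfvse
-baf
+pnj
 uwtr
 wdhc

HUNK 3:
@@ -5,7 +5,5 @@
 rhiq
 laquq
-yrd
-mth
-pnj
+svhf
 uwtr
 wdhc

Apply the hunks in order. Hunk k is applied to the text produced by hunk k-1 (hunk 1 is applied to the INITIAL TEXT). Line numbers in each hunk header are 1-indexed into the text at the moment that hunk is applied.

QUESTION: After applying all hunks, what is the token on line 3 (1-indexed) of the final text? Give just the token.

Hunk 1: at line 4 remove [chaur] add [laquq] -> 14 lines: umggs lou qidu aqouy rhiq laquq yrd mth vfvse baf uwtr wdhc ndt ayteo
Hunk 2: at line 7 remove [vfvse,baf] add [pnj] -> 13 lines: umggs lou qidu aqouy rhiq laquq yrd mth pnj uwtr wdhc ndt ayteo
Hunk 3: at line 5 remove [yrd,mth,pnj] add [svhf] -> 11 lines: umggs lou qidu aqouy rhiq laquq svhf uwtr wdhc ndt ayteo
Final line 3: qidu

Answer: qidu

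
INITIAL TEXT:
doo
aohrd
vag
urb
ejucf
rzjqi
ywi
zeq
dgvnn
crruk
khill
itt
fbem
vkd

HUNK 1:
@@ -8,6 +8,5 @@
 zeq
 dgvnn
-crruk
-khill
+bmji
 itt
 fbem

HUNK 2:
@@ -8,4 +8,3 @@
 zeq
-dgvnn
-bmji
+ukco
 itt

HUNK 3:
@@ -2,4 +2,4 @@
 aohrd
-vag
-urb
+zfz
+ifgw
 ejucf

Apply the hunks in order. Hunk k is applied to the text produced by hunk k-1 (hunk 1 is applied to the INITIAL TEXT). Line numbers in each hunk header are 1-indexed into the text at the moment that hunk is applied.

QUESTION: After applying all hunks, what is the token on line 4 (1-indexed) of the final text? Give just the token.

Answer: ifgw

Derivation:
Hunk 1: at line 8 remove [crruk,khill] add [bmji] -> 13 lines: doo aohrd vag urb ejucf rzjqi ywi zeq dgvnn bmji itt fbem vkd
Hunk 2: at line 8 remove [dgvnn,bmji] add [ukco] -> 12 lines: doo aohrd vag urb ejucf rzjqi ywi zeq ukco itt fbem vkd
Hunk 3: at line 2 remove [vag,urb] add [zfz,ifgw] -> 12 lines: doo aohrd zfz ifgw ejucf rzjqi ywi zeq ukco itt fbem vkd
Final line 4: ifgw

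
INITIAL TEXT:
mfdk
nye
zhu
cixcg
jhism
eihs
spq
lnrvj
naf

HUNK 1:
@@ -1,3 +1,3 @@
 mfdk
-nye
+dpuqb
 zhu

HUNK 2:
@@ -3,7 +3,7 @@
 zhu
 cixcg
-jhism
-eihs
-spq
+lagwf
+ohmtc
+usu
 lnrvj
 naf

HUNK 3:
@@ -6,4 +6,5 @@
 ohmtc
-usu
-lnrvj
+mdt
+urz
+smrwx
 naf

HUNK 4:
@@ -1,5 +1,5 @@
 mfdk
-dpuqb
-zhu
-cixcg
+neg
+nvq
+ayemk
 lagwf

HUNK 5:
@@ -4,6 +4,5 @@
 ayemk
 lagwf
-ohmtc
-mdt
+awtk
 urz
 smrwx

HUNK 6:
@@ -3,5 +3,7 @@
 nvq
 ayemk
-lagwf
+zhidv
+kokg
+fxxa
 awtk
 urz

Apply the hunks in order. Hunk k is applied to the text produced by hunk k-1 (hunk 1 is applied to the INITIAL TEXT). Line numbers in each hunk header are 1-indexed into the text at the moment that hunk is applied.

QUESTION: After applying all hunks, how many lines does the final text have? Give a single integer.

Answer: 11

Derivation:
Hunk 1: at line 1 remove [nye] add [dpuqb] -> 9 lines: mfdk dpuqb zhu cixcg jhism eihs spq lnrvj naf
Hunk 2: at line 3 remove [jhism,eihs,spq] add [lagwf,ohmtc,usu] -> 9 lines: mfdk dpuqb zhu cixcg lagwf ohmtc usu lnrvj naf
Hunk 3: at line 6 remove [usu,lnrvj] add [mdt,urz,smrwx] -> 10 lines: mfdk dpuqb zhu cixcg lagwf ohmtc mdt urz smrwx naf
Hunk 4: at line 1 remove [dpuqb,zhu,cixcg] add [neg,nvq,ayemk] -> 10 lines: mfdk neg nvq ayemk lagwf ohmtc mdt urz smrwx naf
Hunk 5: at line 4 remove [ohmtc,mdt] add [awtk] -> 9 lines: mfdk neg nvq ayemk lagwf awtk urz smrwx naf
Hunk 6: at line 3 remove [lagwf] add [zhidv,kokg,fxxa] -> 11 lines: mfdk neg nvq ayemk zhidv kokg fxxa awtk urz smrwx naf
Final line count: 11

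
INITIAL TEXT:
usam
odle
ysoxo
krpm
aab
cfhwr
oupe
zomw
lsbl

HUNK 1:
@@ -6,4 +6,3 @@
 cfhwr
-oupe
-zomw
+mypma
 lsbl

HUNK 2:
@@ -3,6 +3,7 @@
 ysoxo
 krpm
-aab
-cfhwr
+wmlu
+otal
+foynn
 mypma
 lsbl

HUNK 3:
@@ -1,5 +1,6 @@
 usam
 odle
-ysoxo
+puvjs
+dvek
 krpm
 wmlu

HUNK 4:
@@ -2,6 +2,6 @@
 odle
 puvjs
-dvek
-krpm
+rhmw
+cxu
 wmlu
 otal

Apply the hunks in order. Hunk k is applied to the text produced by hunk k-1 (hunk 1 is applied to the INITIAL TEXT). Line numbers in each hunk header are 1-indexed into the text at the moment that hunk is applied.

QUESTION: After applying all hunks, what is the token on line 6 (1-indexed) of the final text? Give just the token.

Answer: wmlu

Derivation:
Hunk 1: at line 6 remove [oupe,zomw] add [mypma] -> 8 lines: usam odle ysoxo krpm aab cfhwr mypma lsbl
Hunk 2: at line 3 remove [aab,cfhwr] add [wmlu,otal,foynn] -> 9 lines: usam odle ysoxo krpm wmlu otal foynn mypma lsbl
Hunk 3: at line 1 remove [ysoxo] add [puvjs,dvek] -> 10 lines: usam odle puvjs dvek krpm wmlu otal foynn mypma lsbl
Hunk 4: at line 2 remove [dvek,krpm] add [rhmw,cxu] -> 10 lines: usam odle puvjs rhmw cxu wmlu otal foynn mypma lsbl
Final line 6: wmlu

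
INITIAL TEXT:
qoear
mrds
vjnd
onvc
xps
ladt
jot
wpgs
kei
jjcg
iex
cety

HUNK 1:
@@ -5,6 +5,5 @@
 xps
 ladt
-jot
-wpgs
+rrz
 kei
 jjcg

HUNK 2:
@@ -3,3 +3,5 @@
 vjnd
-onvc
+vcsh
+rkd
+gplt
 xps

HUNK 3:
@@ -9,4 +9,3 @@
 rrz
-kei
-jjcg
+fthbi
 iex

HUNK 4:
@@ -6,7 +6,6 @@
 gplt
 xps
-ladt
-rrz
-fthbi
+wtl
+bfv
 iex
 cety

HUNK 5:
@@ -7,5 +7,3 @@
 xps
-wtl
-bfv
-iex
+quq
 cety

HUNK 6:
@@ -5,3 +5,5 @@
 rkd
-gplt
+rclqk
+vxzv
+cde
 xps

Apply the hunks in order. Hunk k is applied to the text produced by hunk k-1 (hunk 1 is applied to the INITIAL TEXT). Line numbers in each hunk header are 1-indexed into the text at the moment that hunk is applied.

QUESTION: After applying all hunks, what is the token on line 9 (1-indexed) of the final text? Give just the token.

Hunk 1: at line 5 remove [jot,wpgs] add [rrz] -> 11 lines: qoear mrds vjnd onvc xps ladt rrz kei jjcg iex cety
Hunk 2: at line 3 remove [onvc] add [vcsh,rkd,gplt] -> 13 lines: qoear mrds vjnd vcsh rkd gplt xps ladt rrz kei jjcg iex cety
Hunk 3: at line 9 remove [kei,jjcg] add [fthbi] -> 12 lines: qoear mrds vjnd vcsh rkd gplt xps ladt rrz fthbi iex cety
Hunk 4: at line 6 remove [ladt,rrz,fthbi] add [wtl,bfv] -> 11 lines: qoear mrds vjnd vcsh rkd gplt xps wtl bfv iex cety
Hunk 5: at line 7 remove [wtl,bfv,iex] add [quq] -> 9 lines: qoear mrds vjnd vcsh rkd gplt xps quq cety
Hunk 6: at line 5 remove [gplt] add [rclqk,vxzv,cde] -> 11 lines: qoear mrds vjnd vcsh rkd rclqk vxzv cde xps quq cety
Final line 9: xps

Answer: xps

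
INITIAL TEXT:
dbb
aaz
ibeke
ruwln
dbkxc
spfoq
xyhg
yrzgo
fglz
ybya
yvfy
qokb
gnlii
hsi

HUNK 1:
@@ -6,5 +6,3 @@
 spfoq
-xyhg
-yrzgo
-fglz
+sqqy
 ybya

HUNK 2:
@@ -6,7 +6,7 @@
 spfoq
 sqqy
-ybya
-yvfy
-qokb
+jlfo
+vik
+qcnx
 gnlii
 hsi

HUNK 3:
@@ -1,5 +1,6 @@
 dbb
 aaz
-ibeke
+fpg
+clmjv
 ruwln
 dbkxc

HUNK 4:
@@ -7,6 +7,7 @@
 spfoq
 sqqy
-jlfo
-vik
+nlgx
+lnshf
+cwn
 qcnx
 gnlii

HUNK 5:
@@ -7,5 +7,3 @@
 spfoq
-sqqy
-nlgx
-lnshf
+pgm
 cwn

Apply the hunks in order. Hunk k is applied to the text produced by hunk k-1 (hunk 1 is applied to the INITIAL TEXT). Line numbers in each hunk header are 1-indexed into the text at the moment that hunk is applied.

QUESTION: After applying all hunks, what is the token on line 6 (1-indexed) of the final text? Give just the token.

Hunk 1: at line 6 remove [xyhg,yrzgo,fglz] add [sqqy] -> 12 lines: dbb aaz ibeke ruwln dbkxc spfoq sqqy ybya yvfy qokb gnlii hsi
Hunk 2: at line 6 remove [ybya,yvfy,qokb] add [jlfo,vik,qcnx] -> 12 lines: dbb aaz ibeke ruwln dbkxc spfoq sqqy jlfo vik qcnx gnlii hsi
Hunk 3: at line 1 remove [ibeke] add [fpg,clmjv] -> 13 lines: dbb aaz fpg clmjv ruwln dbkxc spfoq sqqy jlfo vik qcnx gnlii hsi
Hunk 4: at line 7 remove [jlfo,vik] add [nlgx,lnshf,cwn] -> 14 lines: dbb aaz fpg clmjv ruwln dbkxc spfoq sqqy nlgx lnshf cwn qcnx gnlii hsi
Hunk 5: at line 7 remove [sqqy,nlgx,lnshf] add [pgm] -> 12 lines: dbb aaz fpg clmjv ruwln dbkxc spfoq pgm cwn qcnx gnlii hsi
Final line 6: dbkxc

Answer: dbkxc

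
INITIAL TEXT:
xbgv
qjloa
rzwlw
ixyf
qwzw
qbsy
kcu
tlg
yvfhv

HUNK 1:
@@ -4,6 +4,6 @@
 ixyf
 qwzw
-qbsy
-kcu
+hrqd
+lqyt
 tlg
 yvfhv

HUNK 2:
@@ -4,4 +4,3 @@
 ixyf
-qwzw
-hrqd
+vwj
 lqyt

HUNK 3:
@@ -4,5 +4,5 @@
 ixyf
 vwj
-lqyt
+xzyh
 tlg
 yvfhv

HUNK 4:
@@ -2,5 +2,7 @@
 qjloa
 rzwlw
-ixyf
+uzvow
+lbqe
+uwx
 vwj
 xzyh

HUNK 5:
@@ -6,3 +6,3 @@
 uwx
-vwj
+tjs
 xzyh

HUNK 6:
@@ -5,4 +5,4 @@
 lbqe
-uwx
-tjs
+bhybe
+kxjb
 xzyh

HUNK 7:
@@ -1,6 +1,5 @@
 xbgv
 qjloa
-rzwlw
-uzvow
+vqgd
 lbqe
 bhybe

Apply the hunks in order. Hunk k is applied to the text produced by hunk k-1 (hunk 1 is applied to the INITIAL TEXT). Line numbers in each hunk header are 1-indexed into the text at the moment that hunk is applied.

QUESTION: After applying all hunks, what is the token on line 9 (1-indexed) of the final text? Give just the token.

Hunk 1: at line 4 remove [qbsy,kcu] add [hrqd,lqyt] -> 9 lines: xbgv qjloa rzwlw ixyf qwzw hrqd lqyt tlg yvfhv
Hunk 2: at line 4 remove [qwzw,hrqd] add [vwj] -> 8 lines: xbgv qjloa rzwlw ixyf vwj lqyt tlg yvfhv
Hunk 3: at line 4 remove [lqyt] add [xzyh] -> 8 lines: xbgv qjloa rzwlw ixyf vwj xzyh tlg yvfhv
Hunk 4: at line 2 remove [ixyf] add [uzvow,lbqe,uwx] -> 10 lines: xbgv qjloa rzwlw uzvow lbqe uwx vwj xzyh tlg yvfhv
Hunk 5: at line 6 remove [vwj] add [tjs] -> 10 lines: xbgv qjloa rzwlw uzvow lbqe uwx tjs xzyh tlg yvfhv
Hunk 6: at line 5 remove [uwx,tjs] add [bhybe,kxjb] -> 10 lines: xbgv qjloa rzwlw uzvow lbqe bhybe kxjb xzyh tlg yvfhv
Hunk 7: at line 1 remove [rzwlw,uzvow] add [vqgd] -> 9 lines: xbgv qjloa vqgd lbqe bhybe kxjb xzyh tlg yvfhv
Final line 9: yvfhv

Answer: yvfhv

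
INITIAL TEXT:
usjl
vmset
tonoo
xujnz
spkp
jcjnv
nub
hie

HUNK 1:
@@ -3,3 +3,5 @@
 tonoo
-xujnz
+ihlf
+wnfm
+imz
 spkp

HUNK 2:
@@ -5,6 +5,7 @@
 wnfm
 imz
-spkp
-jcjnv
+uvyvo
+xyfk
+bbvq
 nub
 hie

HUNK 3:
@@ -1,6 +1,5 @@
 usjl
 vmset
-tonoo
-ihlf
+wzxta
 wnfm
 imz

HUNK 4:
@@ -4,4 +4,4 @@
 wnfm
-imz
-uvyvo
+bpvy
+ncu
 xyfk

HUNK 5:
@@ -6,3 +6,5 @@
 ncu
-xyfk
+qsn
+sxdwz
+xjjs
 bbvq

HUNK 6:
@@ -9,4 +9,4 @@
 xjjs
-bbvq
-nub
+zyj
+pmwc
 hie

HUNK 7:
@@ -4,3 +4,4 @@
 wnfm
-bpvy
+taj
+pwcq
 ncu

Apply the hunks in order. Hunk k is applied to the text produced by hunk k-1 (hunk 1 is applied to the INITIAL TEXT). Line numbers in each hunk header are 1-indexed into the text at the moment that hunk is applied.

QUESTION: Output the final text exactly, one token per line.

Answer: usjl
vmset
wzxta
wnfm
taj
pwcq
ncu
qsn
sxdwz
xjjs
zyj
pmwc
hie

Derivation:
Hunk 1: at line 3 remove [xujnz] add [ihlf,wnfm,imz] -> 10 lines: usjl vmset tonoo ihlf wnfm imz spkp jcjnv nub hie
Hunk 2: at line 5 remove [spkp,jcjnv] add [uvyvo,xyfk,bbvq] -> 11 lines: usjl vmset tonoo ihlf wnfm imz uvyvo xyfk bbvq nub hie
Hunk 3: at line 1 remove [tonoo,ihlf] add [wzxta] -> 10 lines: usjl vmset wzxta wnfm imz uvyvo xyfk bbvq nub hie
Hunk 4: at line 4 remove [imz,uvyvo] add [bpvy,ncu] -> 10 lines: usjl vmset wzxta wnfm bpvy ncu xyfk bbvq nub hie
Hunk 5: at line 6 remove [xyfk] add [qsn,sxdwz,xjjs] -> 12 lines: usjl vmset wzxta wnfm bpvy ncu qsn sxdwz xjjs bbvq nub hie
Hunk 6: at line 9 remove [bbvq,nub] add [zyj,pmwc] -> 12 lines: usjl vmset wzxta wnfm bpvy ncu qsn sxdwz xjjs zyj pmwc hie
Hunk 7: at line 4 remove [bpvy] add [taj,pwcq] -> 13 lines: usjl vmset wzxta wnfm taj pwcq ncu qsn sxdwz xjjs zyj pmwc hie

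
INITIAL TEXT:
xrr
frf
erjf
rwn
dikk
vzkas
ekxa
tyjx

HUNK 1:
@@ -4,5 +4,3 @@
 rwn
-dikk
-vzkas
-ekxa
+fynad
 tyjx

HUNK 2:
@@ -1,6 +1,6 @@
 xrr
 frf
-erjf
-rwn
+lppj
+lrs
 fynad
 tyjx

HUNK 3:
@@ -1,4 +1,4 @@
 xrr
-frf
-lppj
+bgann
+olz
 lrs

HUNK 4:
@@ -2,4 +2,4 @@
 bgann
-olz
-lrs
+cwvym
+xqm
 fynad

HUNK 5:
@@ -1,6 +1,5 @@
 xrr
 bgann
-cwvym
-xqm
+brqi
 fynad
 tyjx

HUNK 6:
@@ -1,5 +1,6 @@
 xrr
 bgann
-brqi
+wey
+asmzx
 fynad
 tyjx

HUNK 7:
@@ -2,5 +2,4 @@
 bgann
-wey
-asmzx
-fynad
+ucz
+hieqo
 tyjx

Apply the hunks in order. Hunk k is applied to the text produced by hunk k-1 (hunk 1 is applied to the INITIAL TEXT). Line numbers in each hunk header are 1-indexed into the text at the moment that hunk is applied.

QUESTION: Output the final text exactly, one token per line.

Hunk 1: at line 4 remove [dikk,vzkas,ekxa] add [fynad] -> 6 lines: xrr frf erjf rwn fynad tyjx
Hunk 2: at line 1 remove [erjf,rwn] add [lppj,lrs] -> 6 lines: xrr frf lppj lrs fynad tyjx
Hunk 3: at line 1 remove [frf,lppj] add [bgann,olz] -> 6 lines: xrr bgann olz lrs fynad tyjx
Hunk 4: at line 2 remove [olz,lrs] add [cwvym,xqm] -> 6 lines: xrr bgann cwvym xqm fynad tyjx
Hunk 5: at line 1 remove [cwvym,xqm] add [brqi] -> 5 lines: xrr bgann brqi fynad tyjx
Hunk 6: at line 1 remove [brqi] add [wey,asmzx] -> 6 lines: xrr bgann wey asmzx fynad tyjx
Hunk 7: at line 2 remove [wey,asmzx,fynad] add [ucz,hieqo] -> 5 lines: xrr bgann ucz hieqo tyjx

Answer: xrr
bgann
ucz
hieqo
tyjx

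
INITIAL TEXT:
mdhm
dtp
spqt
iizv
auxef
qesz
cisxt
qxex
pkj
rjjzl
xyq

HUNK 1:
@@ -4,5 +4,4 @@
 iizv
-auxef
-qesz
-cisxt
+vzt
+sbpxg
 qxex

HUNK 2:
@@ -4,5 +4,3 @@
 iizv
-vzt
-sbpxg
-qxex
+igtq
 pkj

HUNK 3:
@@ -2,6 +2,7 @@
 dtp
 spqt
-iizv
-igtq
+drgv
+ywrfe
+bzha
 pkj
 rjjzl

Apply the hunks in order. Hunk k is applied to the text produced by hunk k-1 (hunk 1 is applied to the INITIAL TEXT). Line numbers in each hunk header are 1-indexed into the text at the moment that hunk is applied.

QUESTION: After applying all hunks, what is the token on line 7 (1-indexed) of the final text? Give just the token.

Answer: pkj

Derivation:
Hunk 1: at line 4 remove [auxef,qesz,cisxt] add [vzt,sbpxg] -> 10 lines: mdhm dtp spqt iizv vzt sbpxg qxex pkj rjjzl xyq
Hunk 2: at line 4 remove [vzt,sbpxg,qxex] add [igtq] -> 8 lines: mdhm dtp spqt iizv igtq pkj rjjzl xyq
Hunk 3: at line 2 remove [iizv,igtq] add [drgv,ywrfe,bzha] -> 9 lines: mdhm dtp spqt drgv ywrfe bzha pkj rjjzl xyq
Final line 7: pkj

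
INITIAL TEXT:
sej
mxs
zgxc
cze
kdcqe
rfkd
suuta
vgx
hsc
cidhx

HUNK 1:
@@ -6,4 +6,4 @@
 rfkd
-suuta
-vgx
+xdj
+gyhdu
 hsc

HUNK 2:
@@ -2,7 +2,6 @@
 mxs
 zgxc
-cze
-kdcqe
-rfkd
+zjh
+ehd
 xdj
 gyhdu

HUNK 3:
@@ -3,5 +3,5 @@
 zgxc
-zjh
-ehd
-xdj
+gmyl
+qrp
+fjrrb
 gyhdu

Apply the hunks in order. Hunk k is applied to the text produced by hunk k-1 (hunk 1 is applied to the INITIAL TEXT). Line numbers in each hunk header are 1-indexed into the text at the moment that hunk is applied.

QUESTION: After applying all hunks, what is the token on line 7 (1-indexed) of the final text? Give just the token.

Answer: gyhdu

Derivation:
Hunk 1: at line 6 remove [suuta,vgx] add [xdj,gyhdu] -> 10 lines: sej mxs zgxc cze kdcqe rfkd xdj gyhdu hsc cidhx
Hunk 2: at line 2 remove [cze,kdcqe,rfkd] add [zjh,ehd] -> 9 lines: sej mxs zgxc zjh ehd xdj gyhdu hsc cidhx
Hunk 3: at line 3 remove [zjh,ehd,xdj] add [gmyl,qrp,fjrrb] -> 9 lines: sej mxs zgxc gmyl qrp fjrrb gyhdu hsc cidhx
Final line 7: gyhdu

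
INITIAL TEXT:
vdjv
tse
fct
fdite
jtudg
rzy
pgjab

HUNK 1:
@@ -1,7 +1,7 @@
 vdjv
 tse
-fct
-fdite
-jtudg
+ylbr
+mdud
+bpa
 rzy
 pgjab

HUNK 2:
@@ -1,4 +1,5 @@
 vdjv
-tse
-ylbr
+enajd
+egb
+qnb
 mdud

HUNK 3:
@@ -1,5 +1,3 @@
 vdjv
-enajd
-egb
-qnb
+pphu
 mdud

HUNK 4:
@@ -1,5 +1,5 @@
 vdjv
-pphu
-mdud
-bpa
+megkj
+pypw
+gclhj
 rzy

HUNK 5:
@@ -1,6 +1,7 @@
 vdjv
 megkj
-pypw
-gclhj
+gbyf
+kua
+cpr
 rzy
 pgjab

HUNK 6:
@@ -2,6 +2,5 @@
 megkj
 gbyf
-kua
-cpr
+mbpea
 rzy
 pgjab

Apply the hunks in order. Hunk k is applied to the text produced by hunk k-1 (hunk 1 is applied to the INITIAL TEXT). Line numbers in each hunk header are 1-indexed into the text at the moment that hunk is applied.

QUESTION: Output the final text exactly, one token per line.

Hunk 1: at line 1 remove [fct,fdite,jtudg] add [ylbr,mdud,bpa] -> 7 lines: vdjv tse ylbr mdud bpa rzy pgjab
Hunk 2: at line 1 remove [tse,ylbr] add [enajd,egb,qnb] -> 8 lines: vdjv enajd egb qnb mdud bpa rzy pgjab
Hunk 3: at line 1 remove [enajd,egb,qnb] add [pphu] -> 6 lines: vdjv pphu mdud bpa rzy pgjab
Hunk 4: at line 1 remove [pphu,mdud,bpa] add [megkj,pypw,gclhj] -> 6 lines: vdjv megkj pypw gclhj rzy pgjab
Hunk 5: at line 1 remove [pypw,gclhj] add [gbyf,kua,cpr] -> 7 lines: vdjv megkj gbyf kua cpr rzy pgjab
Hunk 6: at line 2 remove [kua,cpr] add [mbpea] -> 6 lines: vdjv megkj gbyf mbpea rzy pgjab

Answer: vdjv
megkj
gbyf
mbpea
rzy
pgjab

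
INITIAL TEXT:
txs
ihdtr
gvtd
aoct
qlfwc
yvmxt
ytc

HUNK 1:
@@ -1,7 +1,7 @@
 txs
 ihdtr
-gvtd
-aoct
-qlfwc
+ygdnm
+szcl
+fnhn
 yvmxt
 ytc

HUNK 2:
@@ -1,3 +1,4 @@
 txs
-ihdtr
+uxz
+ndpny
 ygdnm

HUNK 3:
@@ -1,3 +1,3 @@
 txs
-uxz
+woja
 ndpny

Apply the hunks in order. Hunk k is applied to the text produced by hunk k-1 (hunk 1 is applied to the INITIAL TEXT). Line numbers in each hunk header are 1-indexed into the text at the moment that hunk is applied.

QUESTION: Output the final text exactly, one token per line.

Answer: txs
woja
ndpny
ygdnm
szcl
fnhn
yvmxt
ytc

Derivation:
Hunk 1: at line 1 remove [gvtd,aoct,qlfwc] add [ygdnm,szcl,fnhn] -> 7 lines: txs ihdtr ygdnm szcl fnhn yvmxt ytc
Hunk 2: at line 1 remove [ihdtr] add [uxz,ndpny] -> 8 lines: txs uxz ndpny ygdnm szcl fnhn yvmxt ytc
Hunk 3: at line 1 remove [uxz] add [woja] -> 8 lines: txs woja ndpny ygdnm szcl fnhn yvmxt ytc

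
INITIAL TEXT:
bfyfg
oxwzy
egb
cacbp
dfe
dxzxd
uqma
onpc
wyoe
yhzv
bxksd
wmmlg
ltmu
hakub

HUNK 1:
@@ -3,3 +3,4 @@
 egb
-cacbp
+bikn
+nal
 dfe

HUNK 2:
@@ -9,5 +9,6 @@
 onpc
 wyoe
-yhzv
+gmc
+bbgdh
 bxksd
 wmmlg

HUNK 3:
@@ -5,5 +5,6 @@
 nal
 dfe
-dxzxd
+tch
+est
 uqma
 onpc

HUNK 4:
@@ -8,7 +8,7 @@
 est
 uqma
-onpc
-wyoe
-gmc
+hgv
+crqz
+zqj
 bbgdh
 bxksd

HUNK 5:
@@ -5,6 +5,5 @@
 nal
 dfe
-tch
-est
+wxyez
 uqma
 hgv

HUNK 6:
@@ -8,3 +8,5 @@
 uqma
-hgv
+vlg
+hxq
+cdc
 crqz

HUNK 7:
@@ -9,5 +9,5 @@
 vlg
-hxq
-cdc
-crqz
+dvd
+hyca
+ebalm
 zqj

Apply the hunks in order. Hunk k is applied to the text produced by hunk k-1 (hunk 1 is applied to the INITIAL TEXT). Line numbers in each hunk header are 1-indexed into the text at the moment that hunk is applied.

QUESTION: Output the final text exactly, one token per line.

Answer: bfyfg
oxwzy
egb
bikn
nal
dfe
wxyez
uqma
vlg
dvd
hyca
ebalm
zqj
bbgdh
bxksd
wmmlg
ltmu
hakub

Derivation:
Hunk 1: at line 3 remove [cacbp] add [bikn,nal] -> 15 lines: bfyfg oxwzy egb bikn nal dfe dxzxd uqma onpc wyoe yhzv bxksd wmmlg ltmu hakub
Hunk 2: at line 9 remove [yhzv] add [gmc,bbgdh] -> 16 lines: bfyfg oxwzy egb bikn nal dfe dxzxd uqma onpc wyoe gmc bbgdh bxksd wmmlg ltmu hakub
Hunk 3: at line 5 remove [dxzxd] add [tch,est] -> 17 lines: bfyfg oxwzy egb bikn nal dfe tch est uqma onpc wyoe gmc bbgdh bxksd wmmlg ltmu hakub
Hunk 4: at line 8 remove [onpc,wyoe,gmc] add [hgv,crqz,zqj] -> 17 lines: bfyfg oxwzy egb bikn nal dfe tch est uqma hgv crqz zqj bbgdh bxksd wmmlg ltmu hakub
Hunk 5: at line 5 remove [tch,est] add [wxyez] -> 16 lines: bfyfg oxwzy egb bikn nal dfe wxyez uqma hgv crqz zqj bbgdh bxksd wmmlg ltmu hakub
Hunk 6: at line 8 remove [hgv] add [vlg,hxq,cdc] -> 18 lines: bfyfg oxwzy egb bikn nal dfe wxyez uqma vlg hxq cdc crqz zqj bbgdh bxksd wmmlg ltmu hakub
Hunk 7: at line 9 remove [hxq,cdc,crqz] add [dvd,hyca,ebalm] -> 18 lines: bfyfg oxwzy egb bikn nal dfe wxyez uqma vlg dvd hyca ebalm zqj bbgdh bxksd wmmlg ltmu hakub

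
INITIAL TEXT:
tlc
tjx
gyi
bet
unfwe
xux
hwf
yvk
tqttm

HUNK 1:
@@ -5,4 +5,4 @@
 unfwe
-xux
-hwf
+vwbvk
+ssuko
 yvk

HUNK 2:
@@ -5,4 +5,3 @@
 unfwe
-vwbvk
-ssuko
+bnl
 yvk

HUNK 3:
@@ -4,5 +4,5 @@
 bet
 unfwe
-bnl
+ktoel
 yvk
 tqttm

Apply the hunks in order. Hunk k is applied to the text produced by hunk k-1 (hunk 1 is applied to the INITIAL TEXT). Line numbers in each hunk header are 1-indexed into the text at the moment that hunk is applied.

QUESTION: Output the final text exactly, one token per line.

Hunk 1: at line 5 remove [xux,hwf] add [vwbvk,ssuko] -> 9 lines: tlc tjx gyi bet unfwe vwbvk ssuko yvk tqttm
Hunk 2: at line 5 remove [vwbvk,ssuko] add [bnl] -> 8 lines: tlc tjx gyi bet unfwe bnl yvk tqttm
Hunk 3: at line 4 remove [bnl] add [ktoel] -> 8 lines: tlc tjx gyi bet unfwe ktoel yvk tqttm

Answer: tlc
tjx
gyi
bet
unfwe
ktoel
yvk
tqttm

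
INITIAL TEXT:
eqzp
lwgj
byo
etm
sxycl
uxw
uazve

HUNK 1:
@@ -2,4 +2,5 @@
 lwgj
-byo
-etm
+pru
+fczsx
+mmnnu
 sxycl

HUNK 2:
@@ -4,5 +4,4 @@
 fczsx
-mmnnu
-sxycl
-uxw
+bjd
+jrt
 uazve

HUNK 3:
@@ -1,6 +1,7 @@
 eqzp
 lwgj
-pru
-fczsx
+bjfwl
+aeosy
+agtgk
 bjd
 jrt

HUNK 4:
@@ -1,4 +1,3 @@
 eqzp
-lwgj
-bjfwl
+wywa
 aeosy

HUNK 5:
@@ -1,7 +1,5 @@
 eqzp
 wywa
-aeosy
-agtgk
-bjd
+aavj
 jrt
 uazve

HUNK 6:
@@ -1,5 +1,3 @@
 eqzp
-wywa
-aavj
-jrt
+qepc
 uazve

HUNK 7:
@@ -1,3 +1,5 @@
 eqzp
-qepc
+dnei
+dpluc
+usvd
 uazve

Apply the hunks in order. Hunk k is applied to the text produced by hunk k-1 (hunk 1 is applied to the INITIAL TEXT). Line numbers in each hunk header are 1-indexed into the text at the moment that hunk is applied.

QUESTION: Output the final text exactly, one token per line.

Answer: eqzp
dnei
dpluc
usvd
uazve

Derivation:
Hunk 1: at line 2 remove [byo,etm] add [pru,fczsx,mmnnu] -> 8 lines: eqzp lwgj pru fczsx mmnnu sxycl uxw uazve
Hunk 2: at line 4 remove [mmnnu,sxycl,uxw] add [bjd,jrt] -> 7 lines: eqzp lwgj pru fczsx bjd jrt uazve
Hunk 3: at line 1 remove [pru,fczsx] add [bjfwl,aeosy,agtgk] -> 8 lines: eqzp lwgj bjfwl aeosy agtgk bjd jrt uazve
Hunk 4: at line 1 remove [lwgj,bjfwl] add [wywa] -> 7 lines: eqzp wywa aeosy agtgk bjd jrt uazve
Hunk 5: at line 1 remove [aeosy,agtgk,bjd] add [aavj] -> 5 lines: eqzp wywa aavj jrt uazve
Hunk 6: at line 1 remove [wywa,aavj,jrt] add [qepc] -> 3 lines: eqzp qepc uazve
Hunk 7: at line 1 remove [qepc] add [dnei,dpluc,usvd] -> 5 lines: eqzp dnei dpluc usvd uazve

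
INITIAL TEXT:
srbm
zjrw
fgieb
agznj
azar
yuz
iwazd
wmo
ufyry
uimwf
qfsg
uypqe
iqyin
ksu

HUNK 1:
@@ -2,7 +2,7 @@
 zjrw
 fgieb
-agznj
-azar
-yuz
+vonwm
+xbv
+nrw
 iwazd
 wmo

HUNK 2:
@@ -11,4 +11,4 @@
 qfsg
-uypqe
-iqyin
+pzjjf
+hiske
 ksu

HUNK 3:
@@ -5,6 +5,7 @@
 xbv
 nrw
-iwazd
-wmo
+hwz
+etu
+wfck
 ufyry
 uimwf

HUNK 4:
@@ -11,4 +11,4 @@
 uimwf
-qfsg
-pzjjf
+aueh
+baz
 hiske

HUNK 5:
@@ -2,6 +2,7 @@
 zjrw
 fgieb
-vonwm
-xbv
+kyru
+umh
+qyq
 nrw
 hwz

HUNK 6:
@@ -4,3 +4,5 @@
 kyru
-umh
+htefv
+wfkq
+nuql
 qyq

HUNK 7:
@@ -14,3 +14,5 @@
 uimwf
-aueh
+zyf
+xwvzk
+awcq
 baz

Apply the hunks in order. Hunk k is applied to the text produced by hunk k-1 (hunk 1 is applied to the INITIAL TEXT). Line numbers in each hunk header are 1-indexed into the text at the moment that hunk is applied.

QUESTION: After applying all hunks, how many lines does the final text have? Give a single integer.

Answer: 20

Derivation:
Hunk 1: at line 2 remove [agznj,azar,yuz] add [vonwm,xbv,nrw] -> 14 lines: srbm zjrw fgieb vonwm xbv nrw iwazd wmo ufyry uimwf qfsg uypqe iqyin ksu
Hunk 2: at line 11 remove [uypqe,iqyin] add [pzjjf,hiske] -> 14 lines: srbm zjrw fgieb vonwm xbv nrw iwazd wmo ufyry uimwf qfsg pzjjf hiske ksu
Hunk 3: at line 5 remove [iwazd,wmo] add [hwz,etu,wfck] -> 15 lines: srbm zjrw fgieb vonwm xbv nrw hwz etu wfck ufyry uimwf qfsg pzjjf hiske ksu
Hunk 4: at line 11 remove [qfsg,pzjjf] add [aueh,baz] -> 15 lines: srbm zjrw fgieb vonwm xbv nrw hwz etu wfck ufyry uimwf aueh baz hiske ksu
Hunk 5: at line 2 remove [vonwm,xbv] add [kyru,umh,qyq] -> 16 lines: srbm zjrw fgieb kyru umh qyq nrw hwz etu wfck ufyry uimwf aueh baz hiske ksu
Hunk 6: at line 4 remove [umh] add [htefv,wfkq,nuql] -> 18 lines: srbm zjrw fgieb kyru htefv wfkq nuql qyq nrw hwz etu wfck ufyry uimwf aueh baz hiske ksu
Hunk 7: at line 14 remove [aueh] add [zyf,xwvzk,awcq] -> 20 lines: srbm zjrw fgieb kyru htefv wfkq nuql qyq nrw hwz etu wfck ufyry uimwf zyf xwvzk awcq baz hiske ksu
Final line count: 20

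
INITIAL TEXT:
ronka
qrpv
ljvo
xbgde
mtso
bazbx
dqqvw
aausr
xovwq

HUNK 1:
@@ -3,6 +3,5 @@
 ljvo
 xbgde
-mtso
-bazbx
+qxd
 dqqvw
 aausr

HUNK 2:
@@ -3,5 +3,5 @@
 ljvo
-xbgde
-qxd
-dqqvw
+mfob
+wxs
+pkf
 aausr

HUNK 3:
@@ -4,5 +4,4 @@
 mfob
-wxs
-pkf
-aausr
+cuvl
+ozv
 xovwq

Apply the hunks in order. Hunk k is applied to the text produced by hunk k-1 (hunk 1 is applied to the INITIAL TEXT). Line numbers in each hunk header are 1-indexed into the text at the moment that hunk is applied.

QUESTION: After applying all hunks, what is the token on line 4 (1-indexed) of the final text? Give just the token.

Hunk 1: at line 3 remove [mtso,bazbx] add [qxd] -> 8 lines: ronka qrpv ljvo xbgde qxd dqqvw aausr xovwq
Hunk 2: at line 3 remove [xbgde,qxd,dqqvw] add [mfob,wxs,pkf] -> 8 lines: ronka qrpv ljvo mfob wxs pkf aausr xovwq
Hunk 3: at line 4 remove [wxs,pkf,aausr] add [cuvl,ozv] -> 7 lines: ronka qrpv ljvo mfob cuvl ozv xovwq
Final line 4: mfob

Answer: mfob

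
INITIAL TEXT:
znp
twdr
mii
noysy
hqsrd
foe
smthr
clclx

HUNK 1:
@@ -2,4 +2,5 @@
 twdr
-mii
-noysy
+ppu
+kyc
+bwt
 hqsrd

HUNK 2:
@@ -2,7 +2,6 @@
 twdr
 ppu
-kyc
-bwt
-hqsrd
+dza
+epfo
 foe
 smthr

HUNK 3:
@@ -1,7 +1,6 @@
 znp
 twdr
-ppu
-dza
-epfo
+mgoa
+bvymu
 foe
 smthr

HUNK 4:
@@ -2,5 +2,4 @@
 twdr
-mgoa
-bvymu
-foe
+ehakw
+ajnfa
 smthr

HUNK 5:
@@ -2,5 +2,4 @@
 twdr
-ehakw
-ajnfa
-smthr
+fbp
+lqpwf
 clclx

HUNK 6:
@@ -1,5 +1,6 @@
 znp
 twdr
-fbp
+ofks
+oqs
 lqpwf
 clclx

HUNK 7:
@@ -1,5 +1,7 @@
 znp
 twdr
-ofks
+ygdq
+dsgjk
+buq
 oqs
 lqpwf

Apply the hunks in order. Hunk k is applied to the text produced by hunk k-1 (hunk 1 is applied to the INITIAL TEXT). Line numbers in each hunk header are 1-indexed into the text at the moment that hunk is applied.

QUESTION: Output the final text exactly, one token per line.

Hunk 1: at line 2 remove [mii,noysy] add [ppu,kyc,bwt] -> 9 lines: znp twdr ppu kyc bwt hqsrd foe smthr clclx
Hunk 2: at line 2 remove [kyc,bwt,hqsrd] add [dza,epfo] -> 8 lines: znp twdr ppu dza epfo foe smthr clclx
Hunk 3: at line 1 remove [ppu,dza,epfo] add [mgoa,bvymu] -> 7 lines: znp twdr mgoa bvymu foe smthr clclx
Hunk 4: at line 2 remove [mgoa,bvymu,foe] add [ehakw,ajnfa] -> 6 lines: znp twdr ehakw ajnfa smthr clclx
Hunk 5: at line 2 remove [ehakw,ajnfa,smthr] add [fbp,lqpwf] -> 5 lines: znp twdr fbp lqpwf clclx
Hunk 6: at line 1 remove [fbp] add [ofks,oqs] -> 6 lines: znp twdr ofks oqs lqpwf clclx
Hunk 7: at line 1 remove [ofks] add [ygdq,dsgjk,buq] -> 8 lines: znp twdr ygdq dsgjk buq oqs lqpwf clclx

Answer: znp
twdr
ygdq
dsgjk
buq
oqs
lqpwf
clclx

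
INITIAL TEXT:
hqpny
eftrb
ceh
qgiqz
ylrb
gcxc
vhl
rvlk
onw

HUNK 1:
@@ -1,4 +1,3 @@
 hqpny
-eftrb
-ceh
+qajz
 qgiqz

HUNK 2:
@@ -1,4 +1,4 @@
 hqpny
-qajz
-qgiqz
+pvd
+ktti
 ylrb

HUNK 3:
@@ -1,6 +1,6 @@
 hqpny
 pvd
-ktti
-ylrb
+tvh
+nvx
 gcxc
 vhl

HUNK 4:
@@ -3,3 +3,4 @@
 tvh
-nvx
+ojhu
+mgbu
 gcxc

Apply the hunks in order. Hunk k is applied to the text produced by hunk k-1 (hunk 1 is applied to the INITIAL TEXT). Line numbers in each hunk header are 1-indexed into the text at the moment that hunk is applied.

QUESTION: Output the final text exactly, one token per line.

Answer: hqpny
pvd
tvh
ojhu
mgbu
gcxc
vhl
rvlk
onw

Derivation:
Hunk 1: at line 1 remove [eftrb,ceh] add [qajz] -> 8 lines: hqpny qajz qgiqz ylrb gcxc vhl rvlk onw
Hunk 2: at line 1 remove [qajz,qgiqz] add [pvd,ktti] -> 8 lines: hqpny pvd ktti ylrb gcxc vhl rvlk onw
Hunk 3: at line 1 remove [ktti,ylrb] add [tvh,nvx] -> 8 lines: hqpny pvd tvh nvx gcxc vhl rvlk onw
Hunk 4: at line 3 remove [nvx] add [ojhu,mgbu] -> 9 lines: hqpny pvd tvh ojhu mgbu gcxc vhl rvlk onw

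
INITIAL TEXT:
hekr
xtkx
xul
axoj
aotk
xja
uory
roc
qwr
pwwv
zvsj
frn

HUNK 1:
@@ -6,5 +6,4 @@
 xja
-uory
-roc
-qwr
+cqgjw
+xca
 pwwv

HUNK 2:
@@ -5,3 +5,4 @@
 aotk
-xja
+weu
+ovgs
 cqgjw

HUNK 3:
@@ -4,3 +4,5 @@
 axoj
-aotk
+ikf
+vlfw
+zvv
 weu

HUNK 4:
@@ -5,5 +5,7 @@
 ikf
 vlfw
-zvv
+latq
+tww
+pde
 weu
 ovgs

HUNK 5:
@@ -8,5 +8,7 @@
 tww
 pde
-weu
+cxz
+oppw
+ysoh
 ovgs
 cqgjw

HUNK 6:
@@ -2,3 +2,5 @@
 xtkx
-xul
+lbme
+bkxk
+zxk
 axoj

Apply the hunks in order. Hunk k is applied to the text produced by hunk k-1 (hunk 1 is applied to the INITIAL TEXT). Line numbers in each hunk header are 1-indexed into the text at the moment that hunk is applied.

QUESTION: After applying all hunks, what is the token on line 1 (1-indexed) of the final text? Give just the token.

Answer: hekr

Derivation:
Hunk 1: at line 6 remove [uory,roc,qwr] add [cqgjw,xca] -> 11 lines: hekr xtkx xul axoj aotk xja cqgjw xca pwwv zvsj frn
Hunk 2: at line 5 remove [xja] add [weu,ovgs] -> 12 lines: hekr xtkx xul axoj aotk weu ovgs cqgjw xca pwwv zvsj frn
Hunk 3: at line 4 remove [aotk] add [ikf,vlfw,zvv] -> 14 lines: hekr xtkx xul axoj ikf vlfw zvv weu ovgs cqgjw xca pwwv zvsj frn
Hunk 4: at line 5 remove [zvv] add [latq,tww,pde] -> 16 lines: hekr xtkx xul axoj ikf vlfw latq tww pde weu ovgs cqgjw xca pwwv zvsj frn
Hunk 5: at line 8 remove [weu] add [cxz,oppw,ysoh] -> 18 lines: hekr xtkx xul axoj ikf vlfw latq tww pde cxz oppw ysoh ovgs cqgjw xca pwwv zvsj frn
Hunk 6: at line 2 remove [xul] add [lbme,bkxk,zxk] -> 20 lines: hekr xtkx lbme bkxk zxk axoj ikf vlfw latq tww pde cxz oppw ysoh ovgs cqgjw xca pwwv zvsj frn
Final line 1: hekr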